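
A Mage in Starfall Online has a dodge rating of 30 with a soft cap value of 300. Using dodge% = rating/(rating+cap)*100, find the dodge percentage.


dodge% = 30 / (30 + 300) * 100
= 30 / 330 * 100
= 0.090909 * 100
= 9.09%

9.09%


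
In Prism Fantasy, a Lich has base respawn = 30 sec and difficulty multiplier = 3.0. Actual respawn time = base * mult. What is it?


Respawn time = base * multiplier
= 30 * 3.0
= 90.0 seconds

90.0 seconds


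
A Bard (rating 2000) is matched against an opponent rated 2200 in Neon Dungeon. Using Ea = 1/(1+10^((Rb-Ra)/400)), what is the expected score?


Elo expected score: Ea = 1/(1 + 10^((Rb-Ra)/400))
Rb - Ra = 2200 - 2000 = 200
(Rb-Ra)/400 = 200/400 = 0.5
10^0.5 = 3.162278
Ea = 1/(1 + 3.162278) = 1/4.162278 = 0.2403

0.2403


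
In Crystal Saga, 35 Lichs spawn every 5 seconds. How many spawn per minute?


Spawns per minute = count * (60 / interval)
= 35 * (60 / 5)
= 35 * 12.0
= 420.0

420.0 per minute


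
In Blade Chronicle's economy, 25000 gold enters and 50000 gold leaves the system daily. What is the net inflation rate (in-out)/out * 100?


Net gold = 25000 - 50000 = -25000
Inflation rate = net / sunk * 100 = -25000 / 50000 * 100
= -0.5 * 100
= -50.00%

-50.00%


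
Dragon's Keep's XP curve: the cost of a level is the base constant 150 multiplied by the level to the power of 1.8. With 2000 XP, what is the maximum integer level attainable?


XP = 150 * level^1.8, so level = (XP / 150)^(1/1.8)
= (2000 / 150)^(1/1.8)
= 13.3333^0.5556
= 4.2166
Floor: level = 4

level 4


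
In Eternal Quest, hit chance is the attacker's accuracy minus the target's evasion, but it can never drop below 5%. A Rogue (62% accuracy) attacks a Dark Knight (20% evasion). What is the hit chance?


accuracy - evasion = 62 - 20 = 42
Apply floor: max(42, 5) = 42
Hit chance = 42%

42%


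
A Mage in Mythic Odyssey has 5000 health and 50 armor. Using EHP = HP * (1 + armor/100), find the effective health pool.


EHP = 5000 * (1 + 50/100)
= 5000 * (1 + 0.5)
= 5000 * 1.5
= 7500.0

7500.0 EHP


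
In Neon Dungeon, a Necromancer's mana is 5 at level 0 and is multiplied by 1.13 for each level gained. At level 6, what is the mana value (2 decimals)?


value = base * growth^level
= 5 * 1.13^6
= 5 * 2.081952
= 10.41

10.41 mana


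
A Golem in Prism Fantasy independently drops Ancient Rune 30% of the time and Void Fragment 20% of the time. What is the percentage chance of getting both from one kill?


For independent events, P(both) = P(A) * P(B)
= 30% * 20%
= 600 / 100 %
= 6.0%

6.0%


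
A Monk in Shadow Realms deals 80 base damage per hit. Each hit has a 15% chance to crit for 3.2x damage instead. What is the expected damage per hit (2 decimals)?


E[dmg] = base * (1 + crit_chance * (crit_mult - 1))
cc as decimal = 15/100 = 0.15
cm - 1 = 3.2 - 1 = 2.2
Bonus factor = 0.15 * 2.2 = 0.33
Total multiplier = 1 + 0.33 = 1.33
Expected damage = 80 * 1.33 = 106.40

106.40 damage


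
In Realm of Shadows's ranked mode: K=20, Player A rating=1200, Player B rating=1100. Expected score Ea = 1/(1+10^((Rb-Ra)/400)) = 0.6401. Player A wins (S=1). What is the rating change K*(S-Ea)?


Elo update: delta = K * (S - Ea), where S = 1 (wins)
S - Ea = 1 - 0.6401 = 0.3599
Rating change = 20 * 0.3599
= 7.20

7.20 rating points


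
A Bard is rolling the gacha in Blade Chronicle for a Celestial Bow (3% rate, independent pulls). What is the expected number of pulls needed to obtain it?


Expected pulls for a geometric distribution = 1/p = 100 / rate%
= 100 / 3
= 33.33

33.33 pulls


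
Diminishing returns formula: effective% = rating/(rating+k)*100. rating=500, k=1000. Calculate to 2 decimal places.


effective% = rating / (rating + k) * 100
= 500 / (500 + 1000) * 100
= 500 / 1500 * 100
= 0.333333 * 100
= 33.33%

33.33%


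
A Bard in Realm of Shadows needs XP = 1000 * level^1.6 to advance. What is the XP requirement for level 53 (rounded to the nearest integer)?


XP = 1000 * level^1.6
Substitute level = 53:
XP = 1000 * 53^1.6
= 1000 * 573.9068
= 573907

573907 XP


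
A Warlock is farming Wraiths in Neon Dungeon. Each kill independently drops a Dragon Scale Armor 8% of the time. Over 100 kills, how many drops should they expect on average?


Expected drops = kills * (drop_rate / 100)
= 100 * (8 / 100)
= 100 * 0.08
= 8.0

8.0 drops


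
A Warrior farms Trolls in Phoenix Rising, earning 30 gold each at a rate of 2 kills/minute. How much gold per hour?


Gold per minute = 30 * 2 = 60
Gold per hour = 60 * 60 = 3600

3600 gold/hour


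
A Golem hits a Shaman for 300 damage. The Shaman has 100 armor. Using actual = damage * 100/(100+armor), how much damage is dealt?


actual = 300 * 100 / (100 + 100)
= 300 * 100 / 200
= 30000 / 200
= 150.00

150.00 damage


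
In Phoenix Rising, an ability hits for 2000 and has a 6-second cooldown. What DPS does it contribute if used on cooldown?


DPS = damage / cooldown
= 2000 / 6
= 333.33

333.33 DPS


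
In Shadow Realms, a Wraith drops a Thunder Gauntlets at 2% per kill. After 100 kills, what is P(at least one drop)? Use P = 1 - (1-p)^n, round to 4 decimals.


P(at least one) = 1 - P(none) = 1 - (1-p)^n
p = 2/100 = 0.02
1 - p = 0.98
(1 - p)^100 = 0.98^100 = 0.132620
P(at least one) = 1 - 0.132620 = 0.8674

0.8674


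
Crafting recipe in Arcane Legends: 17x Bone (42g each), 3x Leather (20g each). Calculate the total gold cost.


Cost breakdown:
  Bone: 17 * 42 = 714
  Leather: 3 * 20 = 60
Total = 714 + 60 = 774

774 gold


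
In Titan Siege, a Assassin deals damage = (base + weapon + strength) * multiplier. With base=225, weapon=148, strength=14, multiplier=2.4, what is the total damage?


Sum base + weapon + str = 225 + 148 + 14 = 387
Multiply by 2.4:
387 * 2.4 = 928.8

928.8 damage


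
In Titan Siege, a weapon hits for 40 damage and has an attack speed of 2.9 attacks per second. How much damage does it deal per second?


DPS = damage * attack_speed
= 40 * 2.9
= 116.0

116.0 DPS


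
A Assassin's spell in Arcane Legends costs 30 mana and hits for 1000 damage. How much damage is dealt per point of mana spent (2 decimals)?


Efficiency = damage / mana
= 1000 / 30
= 33.33

33.33 dmg/mana


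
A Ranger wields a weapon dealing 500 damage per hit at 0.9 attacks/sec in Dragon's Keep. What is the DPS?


DPS = damage * attack_speed
= 500 * 0.9
= 450.0

450.0 DPS


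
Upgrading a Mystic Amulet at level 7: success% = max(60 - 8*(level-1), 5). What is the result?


raw_rate = 60 - 8 * (7 - 1)
= 60 - 8 * 6
= 60 - 48
= 12
Apply floor: max(12, 5) = 12%

12%


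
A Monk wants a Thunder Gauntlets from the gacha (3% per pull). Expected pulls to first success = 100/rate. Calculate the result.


Expected pulls for a geometric distribution = 1/p = 100 / rate%
= 100 / 3
= 33.33

33.33 pulls


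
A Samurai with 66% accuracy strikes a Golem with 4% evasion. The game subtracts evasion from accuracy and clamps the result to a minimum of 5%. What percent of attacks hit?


accuracy - evasion = 66 - 4 = 62
Apply floor: max(62, 5) = 62
Hit chance = 62%

62%


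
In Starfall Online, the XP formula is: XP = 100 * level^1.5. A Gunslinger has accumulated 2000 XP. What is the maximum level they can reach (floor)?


XP = 100 * level^1.5, so level = (XP / 100)^(1/1.5)
= (2000 / 100)^(1/1.5)
= 20.0^0.6667
= 7.3681
Floor: level = 7

level 7


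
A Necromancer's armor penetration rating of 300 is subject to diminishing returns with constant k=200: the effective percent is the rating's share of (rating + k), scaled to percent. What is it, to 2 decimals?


effective% = rating / (rating + k) * 100
= 300 / (300 + 200) * 100
= 300 / 500 * 100
= 0.6 * 100
= 60.00%

60.00%


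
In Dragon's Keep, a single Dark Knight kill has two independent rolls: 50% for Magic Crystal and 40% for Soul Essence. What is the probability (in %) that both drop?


For independent events, P(both) = P(A) * P(B)
= 50% * 40%
= 2000 / 100 %
= 20.0%

20.0%


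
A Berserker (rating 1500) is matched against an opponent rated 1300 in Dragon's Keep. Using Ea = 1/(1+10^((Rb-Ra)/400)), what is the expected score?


Elo expected score: Ea = 1/(1 + 10^((Rb-Ra)/400))
Rb - Ra = 1300 - 1500 = -200
(Rb-Ra)/400 = -200/400 = -0.5
10^-0.5 = 0.316228
Ea = 1/(1 + 0.316228) = 1/1.316228 = 0.7597

0.7597


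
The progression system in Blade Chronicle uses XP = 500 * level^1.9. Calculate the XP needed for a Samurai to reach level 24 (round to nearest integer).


XP = 500 * level^1.9
Substitute level = 24:
XP = 500 * 24^1.9
= 500 * 419.1808
= 209590

209590 XP


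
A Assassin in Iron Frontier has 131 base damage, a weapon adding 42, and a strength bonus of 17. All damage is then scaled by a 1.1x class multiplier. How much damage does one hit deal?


Sum base + weapon + str = 131 + 42 + 17 = 190
Multiply by 1.1:
190 * 1.1 = 209.0

209.0 damage


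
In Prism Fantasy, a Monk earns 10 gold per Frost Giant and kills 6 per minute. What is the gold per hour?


Gold per minute = 10 * 6 = 60
Gold per hour = 60 * 60 = 3600

3600 gold/hour


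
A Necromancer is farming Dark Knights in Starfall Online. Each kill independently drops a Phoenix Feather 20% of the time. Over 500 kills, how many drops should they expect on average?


Expected drops = kills * (drop_rate / 100)
= 500 * (20 / 100)
= 500 * 0.2
= 100.0

100.0 drops


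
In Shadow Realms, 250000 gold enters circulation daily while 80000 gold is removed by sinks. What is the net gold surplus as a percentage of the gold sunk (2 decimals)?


Net gold = 250000 - 80000 = 170000
Inflation rate = net / sunk * 100 = 170000 / 80000 * 100
= 2.125 * 100
= 212.50%

212.50%


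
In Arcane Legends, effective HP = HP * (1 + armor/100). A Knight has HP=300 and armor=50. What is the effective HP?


EHP = 300 * (1 + 50/100)
= 300 * (1 + 0.5)
= 300 * 1.5
= 450.0

450.0 EHP


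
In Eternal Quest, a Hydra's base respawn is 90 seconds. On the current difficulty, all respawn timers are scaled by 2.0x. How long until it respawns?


Respawn time = base * multiplier
= 90 * 2.0
= 180.0 seconds

180.0 seconds


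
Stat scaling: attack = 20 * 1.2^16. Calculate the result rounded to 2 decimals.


value = base * growth^level
= 20 * 1.2^16
= 20 * 18.488426
= 369.77

369.77 attack


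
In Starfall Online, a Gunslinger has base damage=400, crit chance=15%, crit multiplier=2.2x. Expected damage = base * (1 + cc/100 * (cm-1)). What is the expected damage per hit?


E[dmg] = base * (1 + crit_chance * (crit_mult - 1))
cc as decimal = 15/100 = 0.15
cm - 1 = 2.2 - 1 = 1.2
Bonus factor = 0.15 * 1.2 = 0.18
Total multiplier = 1 + 0.18 = 1.18
Expected damage = 400 * 1.18 = 472.00

472.00 damage


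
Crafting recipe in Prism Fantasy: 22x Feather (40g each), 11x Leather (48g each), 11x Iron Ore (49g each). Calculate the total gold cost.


Cost breakdown:
  Feather: 22 * 40 = 880
  Leather: 11 * 48 = 528
  Iron Ore: 11 * 49 = 539
Total = 880 + 528 + 539 = 1947

1947 gold


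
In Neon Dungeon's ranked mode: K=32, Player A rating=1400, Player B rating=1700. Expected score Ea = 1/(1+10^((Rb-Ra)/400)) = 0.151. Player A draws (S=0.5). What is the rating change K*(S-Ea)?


Elo update: delta = K * (S - Ea), where S = 0.5 (draws)
S - Ea = 0.5 - 0.151 = 0.349
Rating change = 32 * 0.349
= 11.17

11.17 rating points


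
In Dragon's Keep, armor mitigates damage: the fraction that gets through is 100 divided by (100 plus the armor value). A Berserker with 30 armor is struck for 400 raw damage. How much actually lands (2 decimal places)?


actual = 400 * 100 / (100 + 30)
= 400 * 100 / 130
= 40000 / 130
= 307.69

307.69 damage


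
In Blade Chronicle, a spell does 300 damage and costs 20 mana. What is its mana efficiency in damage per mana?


Efficiency = damage / mana
= 300 / 20
= 15.00

15.00 dmg/mana


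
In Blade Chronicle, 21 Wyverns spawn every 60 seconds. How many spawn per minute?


Spawns per minute = count * (60 / interval)
= 21 * (60 / 60)
= 21 * 1.0
= 21.0

21.0 per minute


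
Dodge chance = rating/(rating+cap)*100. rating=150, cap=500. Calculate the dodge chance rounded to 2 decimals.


dodge% = 150 / (150 + 500) * 100
= 150 / 650 * 100
= 0.230769 * 100
= 23.08%

23.08%


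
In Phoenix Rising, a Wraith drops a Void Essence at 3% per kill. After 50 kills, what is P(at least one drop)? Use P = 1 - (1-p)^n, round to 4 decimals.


P(at least one) = 1 - P(none) = 1 - (1-p)^n
p = 3/100 = 0.03
1 - p = 0.97
(1 - p)^50 = 0.97^50 = 0.218065
P(at least one) = 1 - 0.218065 = 0.7819

0.7819


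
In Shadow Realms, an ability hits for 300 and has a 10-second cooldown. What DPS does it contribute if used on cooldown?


DPS = damage / cooldown
= 300 / 10
= 30.00

30.00 DPS


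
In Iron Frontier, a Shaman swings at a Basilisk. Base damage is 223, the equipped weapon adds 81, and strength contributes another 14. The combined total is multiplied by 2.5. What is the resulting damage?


Sum base + weapon + str = 223 + 81 + 14 = 318
Multiply by 2.5:
318 * 2.5 = 795.0

795.0 damage


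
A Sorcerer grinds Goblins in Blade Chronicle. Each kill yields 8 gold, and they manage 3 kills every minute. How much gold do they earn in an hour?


Gold per minute = 8 * 3 = 24
Gold per hour = 24 * 60 = 1440

1440 gold/hour


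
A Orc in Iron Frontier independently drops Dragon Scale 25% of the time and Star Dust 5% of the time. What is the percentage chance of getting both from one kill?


For independent events, P(both) = P(A) * P(B)
= 25% * 5%
= 125 / 100 %
= 1.25%

1.25%


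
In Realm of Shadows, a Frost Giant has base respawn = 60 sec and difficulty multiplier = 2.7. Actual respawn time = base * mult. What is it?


Respawn time = base * multiplier
= 60 * 2.7
= 162.0 seconds

162.0 seconds


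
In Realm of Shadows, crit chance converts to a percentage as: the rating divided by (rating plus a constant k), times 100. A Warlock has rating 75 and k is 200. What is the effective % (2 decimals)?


effective% = rating / (rating + k) * 100
= 75 / (75 + 200) * 100
= 75 / 275 * 100
= 0.272727 * 100
= 27.27%

27.27%


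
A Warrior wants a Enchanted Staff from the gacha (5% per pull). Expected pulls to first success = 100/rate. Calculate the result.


Expected pulls for a geometric distribution = 1/p = 100 / rate%
= 100 / 5
= 20.0

20.0 pulls


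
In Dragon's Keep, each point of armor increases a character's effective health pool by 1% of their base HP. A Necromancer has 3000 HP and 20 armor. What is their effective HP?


EHP = 3000 * (1 + 20/100)
= 3000 * (1 + 0.2)
= 3000 * 1.2
= 3600.0

3600.0 EHP


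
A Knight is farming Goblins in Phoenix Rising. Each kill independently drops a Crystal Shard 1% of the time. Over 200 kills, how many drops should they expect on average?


Expected drops = kills * (drop_rate / 100)
= 200 * (1 / 100)
= 200 * 0.01
= 2.0

2.0 drops


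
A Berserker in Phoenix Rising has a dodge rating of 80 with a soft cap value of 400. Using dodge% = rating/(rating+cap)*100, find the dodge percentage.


dodge% = 80 / (80 + 400) * 100
= 80 / 480 * 100
= 0.166667 * 100
= 16.67%

16.67%


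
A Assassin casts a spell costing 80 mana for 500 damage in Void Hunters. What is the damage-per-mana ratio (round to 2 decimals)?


Efficiency = damage / mana
= 500 / 80
= 6.25

6.25 dmg/mana


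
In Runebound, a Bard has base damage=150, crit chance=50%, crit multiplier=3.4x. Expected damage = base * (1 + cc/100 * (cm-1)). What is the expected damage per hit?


E[dmg] = base * (1 + crit_chance * (crit_mult - 1))
cc as decimal = 50/100 = 0.5
cm - 1 = 3.4 - 1 = 2.4
Bonus factor = 0.5 * 2.4 = 1.2
Total multiplier = 1 + 1.2 = 2.2
Expected damage = 150 * 2.2 = 330.00

330.00 damage


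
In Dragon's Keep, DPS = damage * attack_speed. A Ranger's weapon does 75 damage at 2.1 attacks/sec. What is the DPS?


DPS = damage * attack_speed
= 75 * 2.1
= 157.5

157.5 DPS


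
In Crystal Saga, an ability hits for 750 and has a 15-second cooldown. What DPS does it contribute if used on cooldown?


DPS = damage / cooldown
= 750 / 15
= 50.00

50.00 DPS


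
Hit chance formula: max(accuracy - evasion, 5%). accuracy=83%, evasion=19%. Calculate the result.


accuracy - evasion = 83 - 19 = 64
Apply floor: max(64, 5) = 64
Hit chance = 64%

64%


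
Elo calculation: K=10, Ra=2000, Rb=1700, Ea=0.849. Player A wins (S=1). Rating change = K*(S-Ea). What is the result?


Elo update: delta = K * (S - Ea), where S = 1 (wins)
S - Ea = 1 - 0.849 = 0.151
Rating change = 10 * 0.151
= 1.51

1.51 rating points


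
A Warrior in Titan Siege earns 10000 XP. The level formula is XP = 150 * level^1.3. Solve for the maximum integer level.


XP = 150 * level^1.3, so level = (XP / 150)^(1/1.3)
= (10000 / 150)^(1/1.3)
= 66.6667^0.7692
= 25.2934
Floor: level = 25

level 25


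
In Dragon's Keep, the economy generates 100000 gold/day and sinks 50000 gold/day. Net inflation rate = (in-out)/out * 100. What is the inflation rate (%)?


Net gold = 100000 - 50000 = 50000
Inflation rate = net / sunk * 100 = 50000 / 50000 * 100
= 1.0 * 100
= 100.00%

100.00%


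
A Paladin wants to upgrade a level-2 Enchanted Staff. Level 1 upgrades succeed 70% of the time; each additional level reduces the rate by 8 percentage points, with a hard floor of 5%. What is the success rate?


raw_rate = 70 - 8 * (2 - 1)
= 70 - 8 * 1
= 70 - 8
= 62
Apply floor: max(62, 5) = 62%

62%


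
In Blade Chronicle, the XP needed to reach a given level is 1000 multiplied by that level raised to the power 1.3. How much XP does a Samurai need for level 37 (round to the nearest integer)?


XP = 1000 * level^1.3
Substitute level = 37:
XP = 1000 * 37^1.3
= 1000 * 109.3106
= 109311

109311 XP


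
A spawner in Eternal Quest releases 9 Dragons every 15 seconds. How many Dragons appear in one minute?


Spawns per minute = count * (60 / interval)
= 9 * (60 / 15)
= 9 * 4.0
= 36.0

36.0 per minute


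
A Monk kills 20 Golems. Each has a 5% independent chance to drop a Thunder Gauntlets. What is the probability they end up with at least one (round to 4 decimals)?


P(at least one) = 1 - P(none) = 1 - (1-p)^n
p = 5/100 = 0.05
1 - p = 0.95
(1 - p)^20 = 0.95^20 = 0.358486
P(at least one) = 1 - 0.358486 = 0.6415

0.6415


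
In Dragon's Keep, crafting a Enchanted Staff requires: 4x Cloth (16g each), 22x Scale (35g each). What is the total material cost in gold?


Cost breakdown:
  Cloth: 4 * 16 = 64
  Scale: 22 * 35 = 770
Total = 64 + 770 = 834

834 gold


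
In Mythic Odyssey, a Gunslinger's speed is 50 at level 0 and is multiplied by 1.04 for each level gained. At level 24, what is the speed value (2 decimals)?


value = base * growth^level
= 50 * 1.04^24
= 50 * 2.563304
= 128.17

128.17 speed


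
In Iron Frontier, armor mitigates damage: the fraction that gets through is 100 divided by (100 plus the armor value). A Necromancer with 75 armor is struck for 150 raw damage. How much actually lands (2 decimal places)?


actual = 150 * 100 / (100 + 75)
= 150 * 100 / 175
= 15000 / 175
= 85.71

85.71 damage


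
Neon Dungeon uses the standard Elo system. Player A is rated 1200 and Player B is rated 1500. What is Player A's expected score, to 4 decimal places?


Elo expected score: Ea = 1/(1 + 10^((Rb-Ra)/400))
Rb - Ra = 1500 - 1200 = 300
(Rb-Ra)/400 = 300/400 = 0.75
10^0.75 = 5.623413
Ea = 1/(1 + 5.623413) = 1/6.623413 = 0.1510

0.1510


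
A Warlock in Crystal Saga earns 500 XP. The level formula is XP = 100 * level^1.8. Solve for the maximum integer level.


XP = 100 * level^1.8, so level = (XP / 100)^(1/1.8)
= (500 / 100)^(1/1.8)
= 5.0^0.5556
= 2.4452
Floor: level = 2

level 2


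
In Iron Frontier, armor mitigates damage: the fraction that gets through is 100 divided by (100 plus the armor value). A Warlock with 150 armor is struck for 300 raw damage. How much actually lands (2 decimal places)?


actual = 300 * 100 / (100 + 150)
= 300 * 100 / 250
= 30000 / 250
= 120.00

120.00 damage


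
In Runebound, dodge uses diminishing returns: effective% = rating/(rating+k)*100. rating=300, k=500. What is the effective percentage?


effective% = rating / (rating + k) * 100
= 300 / (300 + 500) * 100
= 300 / 800 * 100
= 0.375 * 100
= 37.50%

37.50%


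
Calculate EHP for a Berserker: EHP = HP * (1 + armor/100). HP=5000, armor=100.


EHP = 5000 * (1 + 100/100)
= 5000 * (1 + 1.0)
= 5000 * 2.0
= 10000.0

10000.0 EHP


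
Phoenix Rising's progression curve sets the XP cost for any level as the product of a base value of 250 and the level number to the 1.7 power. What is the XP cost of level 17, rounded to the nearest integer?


XP = 250 * level^1.7
Substitute level = 17:
XP = 250 * 17^1.7
= 250 * 123.5274
= 30882

30882 XP


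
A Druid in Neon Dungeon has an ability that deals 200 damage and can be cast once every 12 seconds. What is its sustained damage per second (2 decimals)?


DPS = damage / cooldown
= 200 / 12
= 16.67

16.67 DPS


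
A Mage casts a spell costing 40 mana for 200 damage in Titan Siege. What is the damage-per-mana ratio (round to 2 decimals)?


Efficiency = damage / mana
= 200 / 40
= 5.00

5.00 dmg/mana


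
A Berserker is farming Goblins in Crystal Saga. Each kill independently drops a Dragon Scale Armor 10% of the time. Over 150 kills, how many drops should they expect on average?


Expected drops = kills * (drop_rate / 100)
= 150 * (10 / 100)
= 150 * 0.1
= 15.0

15.0 drops


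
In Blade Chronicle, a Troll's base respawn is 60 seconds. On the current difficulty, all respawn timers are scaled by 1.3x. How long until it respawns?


Respawn time = base * multiplier
= 60 * 1.3
= 78.0 seconds

78.0 seconds


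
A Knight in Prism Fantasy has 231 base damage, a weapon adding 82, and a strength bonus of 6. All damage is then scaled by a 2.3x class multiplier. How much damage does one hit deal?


Sum base + weapon + str = 231 + 82 + 6 = 319
Multiply by 2.3:
319 * 2.3 = 733.7

733.7 damage


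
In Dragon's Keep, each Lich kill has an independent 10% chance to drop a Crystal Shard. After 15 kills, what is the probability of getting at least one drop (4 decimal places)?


P(at least one) = 1 - P(none) = 1 - (1-p)^n
p = 10/100 = 0.1
1 - p = 0.9
(1 - p)^15 = 0.9^15 = 0.205891
P(at least one) = 1 - 0.205891 = 0.7941

0.7941


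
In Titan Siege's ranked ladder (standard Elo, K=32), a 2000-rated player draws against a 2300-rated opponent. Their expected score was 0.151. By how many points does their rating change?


Elo update: delta = K * (S - Ea), where S = 0.5 (draws)
S - Ea = 0.5 - 0.151 = 0.349
Rating change = 32 * 0.349
= 11.17

11.17 rating points


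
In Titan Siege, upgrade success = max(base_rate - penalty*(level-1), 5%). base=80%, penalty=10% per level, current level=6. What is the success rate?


raw_rate = 80 - 10 * (6 - 1)
= 80 - 10 * 5
= 80 - 50
= 30
Apply floor: max(30, 5) = 30%

30%


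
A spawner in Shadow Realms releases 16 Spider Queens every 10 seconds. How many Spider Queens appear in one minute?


Spawns per minute = count * (60 / interval)
= 16 * (60 / 10)
= 16 * 6.0
= 96.0

96.0 per minute


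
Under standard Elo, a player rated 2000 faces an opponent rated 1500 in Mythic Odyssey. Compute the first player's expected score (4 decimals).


Elo expected score: Ea = 1/(1 + 10^((Rb-Ra)/400))
Rb - Ra = 1500 - 2000 = -500
(Rb-Ra)/400 = -500/400 = -1.25
10^-1.25 = 0.056234
Ea = 1/(1 + 0.056234) = 1/1.056234 = 0.9468

0.9468


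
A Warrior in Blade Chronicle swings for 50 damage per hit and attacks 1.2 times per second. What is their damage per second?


DPS = damage * attack_speed
= 50 * 1.2
= 60.0

60.0 DPS


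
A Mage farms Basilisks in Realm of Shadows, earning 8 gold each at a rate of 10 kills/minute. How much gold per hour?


Gold per minute = 8 * 10 = 80
Gold per hour = 80 * 60 = 4800

4800 gold/hour


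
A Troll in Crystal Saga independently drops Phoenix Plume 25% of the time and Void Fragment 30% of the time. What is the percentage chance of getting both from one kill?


For independent events, P(both) = P(A) * P(B)
= 25% * 30%
= 750 / 100 %
= 7.5%

7.5%


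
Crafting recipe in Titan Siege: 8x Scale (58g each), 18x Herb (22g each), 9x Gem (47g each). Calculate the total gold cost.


Cost breakdown:
  Scale: 8 * 58 = 464
  Herb: 18 * 22 = 396
  Gem: 9 * 47 = 423
Total = 464 + 396 + 423 = 1283

1283 gold


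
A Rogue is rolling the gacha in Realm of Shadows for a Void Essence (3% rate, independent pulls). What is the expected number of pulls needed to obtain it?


Expected pulls for a geometric distribution = 1/p = 100 / rate%
= 100 / 3
= 33.33

33.33 pulls


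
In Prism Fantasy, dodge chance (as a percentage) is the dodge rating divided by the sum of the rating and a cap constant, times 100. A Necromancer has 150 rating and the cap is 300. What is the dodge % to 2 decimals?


dodge% = 150 / (150 + 300) * 100
= 150 / 450 * 100
= 0.333333 * 100
= 33.33%

33.33%


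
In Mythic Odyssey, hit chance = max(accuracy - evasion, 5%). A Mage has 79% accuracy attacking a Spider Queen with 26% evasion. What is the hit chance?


accuracy - evasion = 79 - 26 = 53
Apply floor: max(53, 5) = 53
Hit chance = 53%

53%


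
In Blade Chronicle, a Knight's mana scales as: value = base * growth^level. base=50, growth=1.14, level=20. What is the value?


value = base * growth^level
= 50 * 1.14^20
= 50 * 13.74349
= 687.17

687.17 mana


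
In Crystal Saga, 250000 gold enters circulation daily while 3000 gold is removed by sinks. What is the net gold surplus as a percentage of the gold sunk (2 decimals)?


Net gold = 250000 - 3000 = 247000
Inflation rate = net / sunk * 100 = 247000 / 3000 * 100
= 82.333333 * 100
= 8233.33%

8233.33%


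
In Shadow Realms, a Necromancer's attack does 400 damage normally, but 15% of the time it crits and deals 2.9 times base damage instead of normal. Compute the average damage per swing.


E[dmg] = base * (1 + crit_chance * (crit_mult - 1))
cc as decimal = 15/100 = 0.15
cm - 1 = 2.9 - 1 = 1.9
Bonus factor = 0.15 * 1.9 = 0.285
Total multiplier = 1 + 0.285 = 1.285
Expected damage = 400 * 1.285 = 514.00

514.00 damage


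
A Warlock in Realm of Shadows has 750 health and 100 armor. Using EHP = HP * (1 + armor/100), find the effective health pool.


EHP = 750 * (1 + 100/100)
= 750 * (1 + 1.0)
= 750 * 2.0
= 1500.0

1500.0 EHP


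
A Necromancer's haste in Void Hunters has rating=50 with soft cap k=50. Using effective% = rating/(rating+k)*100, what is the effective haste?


effective% = rating / (rating + k) * 100
= 50 / (50 + 50) * 100
= 50 / 100 * 100
= 0.5 * 100
= 50.00%

50.00%


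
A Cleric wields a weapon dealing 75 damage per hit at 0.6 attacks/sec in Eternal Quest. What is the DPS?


DPS = damage * attack_speed
= 75 * 0.6
= 45.0

45.0 DPS


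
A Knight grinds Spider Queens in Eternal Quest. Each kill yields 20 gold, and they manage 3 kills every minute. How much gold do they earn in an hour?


Gold per minute = 20 * 3 = 60
Gold per hour = 60 * 60 = 3600

3600 gold/hour


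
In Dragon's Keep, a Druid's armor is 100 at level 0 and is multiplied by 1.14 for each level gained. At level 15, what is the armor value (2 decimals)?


value = base * growth^level
= 100 * 1.14^15
= 100 * 7.137938
= 713.79

713.79 armor


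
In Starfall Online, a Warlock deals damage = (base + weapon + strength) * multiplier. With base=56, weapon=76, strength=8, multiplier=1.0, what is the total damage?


Sum base + weapon + str = 56 + 76 + 8 = 140
Multiply by 1.0:
140 * 1.0 = 140.0

140.0 damage


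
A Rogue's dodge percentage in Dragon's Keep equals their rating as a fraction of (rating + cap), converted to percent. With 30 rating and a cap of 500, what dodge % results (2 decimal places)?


dodge% = 30 / (30 + 500) * 100
= 30 / 530 * 100
= 0.056604 * 100
= 5.66%

5.66%


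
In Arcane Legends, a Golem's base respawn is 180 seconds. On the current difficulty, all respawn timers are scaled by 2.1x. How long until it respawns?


Respawn time = base * multiplier
= 180 * 2.1
= 378.0 seconds

378.0 seconds


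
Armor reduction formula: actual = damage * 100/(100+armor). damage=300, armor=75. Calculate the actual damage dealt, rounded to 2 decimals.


actual = 300 * 100 / (100 + 75)
= 300 * 100 / 175
= 30000 / 175
= 171.43

171.43 damage


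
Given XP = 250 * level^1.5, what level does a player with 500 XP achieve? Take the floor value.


XP = 250 * level^1.5, so level = (XP / 250)^(1/1.5)
= (500 / 250)^(1/1.5)
= 2.0^0.6667
= 1.5874
Floor: level = 1

level 1


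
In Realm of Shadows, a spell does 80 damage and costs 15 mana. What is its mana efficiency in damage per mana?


Efficiency = damage / mana
= 80 / 15
= 5.33

5.33 dmg/mana


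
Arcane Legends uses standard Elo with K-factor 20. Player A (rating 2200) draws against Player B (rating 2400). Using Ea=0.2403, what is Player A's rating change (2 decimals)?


Elo update: delta = K * (S - Ea), where S = 0.5 (draws)
S - Ea = 0.5 - 0.2403 = 0.2597
Rating change = 20 * 0.2597
= 5.19

5.19 rating points


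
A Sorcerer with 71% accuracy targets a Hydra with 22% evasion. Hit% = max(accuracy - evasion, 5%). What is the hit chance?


accuracy - evasion = 71 - 22 = 49
Apply floor: max(49, 5) = 49
Hit chance = 49%

49%


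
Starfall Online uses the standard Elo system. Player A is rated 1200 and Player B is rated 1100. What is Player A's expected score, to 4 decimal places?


Elo expected score: Ea = 1/(1 + 10^((Rb-Ra)/400))
Rb - Ra = 1100 - 1200 = -100
(Rb-Ra)/400 = -100/400 = -0.25
10^-0.25 = 0.562341
Ea = 1/(1 + 0.562341) = 1/1.562341 = 0.6401

0.6401


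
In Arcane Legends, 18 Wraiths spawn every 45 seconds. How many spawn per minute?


Spawns per minute = count * (60 / interval)
= 18 * (60 / 45)
= 18 * 1.3333
= 24.0

24.0 per minute


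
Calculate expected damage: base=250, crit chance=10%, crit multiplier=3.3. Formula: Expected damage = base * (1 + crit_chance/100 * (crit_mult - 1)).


E[dmg] = base * (1 + crit_chance * (crit_mult - 1))
cc as decimal = 10/100 = 0.1
cm - 1 = 3.3 - 1 = 2.3
Bonus factor = 0.1 * 2.3 = 0.23
Total multiplier = 1 + 0.23 = 1.23
Expected damage = 250 * 1.23 = 307.50

307.50 damage


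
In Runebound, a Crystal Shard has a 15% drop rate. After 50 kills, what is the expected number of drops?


Expected drops = kills * (drop_rate / 100)
= 50 * (15 / 100)
= 50 * 0.15
= 7.5

7.5 drops


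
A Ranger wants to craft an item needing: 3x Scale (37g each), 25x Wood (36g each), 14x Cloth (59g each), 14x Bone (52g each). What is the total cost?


Cost breakdown:
  Scale: 3 * 37 = 111
  Wood: 25 * 36 = 900
  Cloth: 14 * 59 = 826
  Bone: 14 * 52 = 728
Total = 111 + 900 + 826 + 728 = 2565

2565 gold


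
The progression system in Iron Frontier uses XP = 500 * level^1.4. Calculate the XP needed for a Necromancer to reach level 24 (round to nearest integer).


XP = 500 * level^1.4
Substitute level = 24:
XP = 500 * 24^1.4
= 500 * 85.5649
= 42782

42782 XP


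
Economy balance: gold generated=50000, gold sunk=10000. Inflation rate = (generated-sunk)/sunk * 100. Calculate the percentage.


Net gold = 50000 - 10000 = 40000
Inflation rate = net / sunk * 100 = 40000 / 10000 * 100
= 4.0 * 100
= 400.00%

400.00%


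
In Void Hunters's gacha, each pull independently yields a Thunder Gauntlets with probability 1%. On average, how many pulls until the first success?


Expected pulls for a geometric distribution = 1/p = 100 / rate%
= 100 / 1
= 100.0

100.0 pulls


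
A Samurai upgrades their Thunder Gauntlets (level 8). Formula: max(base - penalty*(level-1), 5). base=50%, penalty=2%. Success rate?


raw_rate = 50 - 2 * (8 - 1)
= 50 - 2 * 7
= 50 - 14
= 36
Apply floor: max(36, 5) = 36%

36%


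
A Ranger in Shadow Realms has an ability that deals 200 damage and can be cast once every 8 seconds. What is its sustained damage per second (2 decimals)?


DPS = damage / cooldown
= 200 / 8
= 25.00

25.00 DPS


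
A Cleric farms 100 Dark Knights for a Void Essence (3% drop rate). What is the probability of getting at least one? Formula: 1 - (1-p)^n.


P(at least one) = 1 - P(none) = 1 - (1-p)^n
p = 3/100 = 0.03
1 - p = 0.97
(1 - p)^100 = 0.97^100 = 0.047553
P(at least one) = 1 - 0.047553 = 0.9524

0.9524


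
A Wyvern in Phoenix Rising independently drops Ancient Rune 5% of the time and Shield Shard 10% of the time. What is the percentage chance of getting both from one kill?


For independent events, P(both) = P(A) * P(B)
= 5% * 10%
= 50 / 100 %
= 0.5%

0.5%


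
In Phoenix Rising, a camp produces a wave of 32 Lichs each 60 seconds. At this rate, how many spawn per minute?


Spawns per minute = count * (60 / interval)
= 32 * (60 / 60)
= 32 * 1.0
= 32.0

32.0 per minute


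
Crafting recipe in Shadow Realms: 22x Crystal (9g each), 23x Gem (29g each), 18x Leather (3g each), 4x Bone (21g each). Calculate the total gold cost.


Cost breakdown:
  Crystal: 22 * 9 = 198
  Gem: 23 * 29 = 667
  Leather: 18 * 3 = 54
  Bone: 4 * 21 = 84
Total = 198 + 667 + 54 + 84 = 1003

1003 gold


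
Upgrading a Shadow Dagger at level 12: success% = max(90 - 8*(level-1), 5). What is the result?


raw_rate = 90 - 8 * (12 - 1)
= 90 - 8 * 11
= 90 - 88
= 2
Apply floor: max(2, 5) = 5%

5%


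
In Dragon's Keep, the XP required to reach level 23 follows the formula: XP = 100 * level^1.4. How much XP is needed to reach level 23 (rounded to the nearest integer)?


XP = 100 * level^1.4
Substitute level = 23:
XP = 100 * 23^1.4
= 100 * 80.6156
= 8062

8062 XP


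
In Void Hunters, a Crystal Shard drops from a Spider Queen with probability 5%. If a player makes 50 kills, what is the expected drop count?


Expected drops = kills * (drop_rate / 100)
= 50 * (5 / 100)
= 50 * 0.05
= 2.5

2.5 drops


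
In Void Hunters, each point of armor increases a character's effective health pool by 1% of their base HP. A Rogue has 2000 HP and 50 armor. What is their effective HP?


EHP = 2000 * (1 + 50/100)
= 2000 * (1 + 0.5)
= 2000 * 1.5
= 3000.0

3000.0 EHP


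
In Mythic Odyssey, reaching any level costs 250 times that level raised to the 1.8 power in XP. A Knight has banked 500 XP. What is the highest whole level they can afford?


XP = 250 * level^1.8, so level = (XP / 250)^(1/1.8)
= (500 / 250)^(1/1.8)
= 2.0^0.5556
= 1.4697
Floor: level = 1

level 1


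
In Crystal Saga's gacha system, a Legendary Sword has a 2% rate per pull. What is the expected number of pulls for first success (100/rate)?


Expected pulls for a geometric distribution = 1/p = 100 / rate%
= 100 / 2
= 50.0

50.0 pulls


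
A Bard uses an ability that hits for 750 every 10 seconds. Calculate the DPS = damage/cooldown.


DPS = damage / cooldown
= 750 / 10
= 75.00

75.00 DPS


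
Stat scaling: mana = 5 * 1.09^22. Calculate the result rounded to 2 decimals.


value = base * growth^level
= 5 * 1.09^22
= 5 * 6.6586
= 33.29

33.29 mana


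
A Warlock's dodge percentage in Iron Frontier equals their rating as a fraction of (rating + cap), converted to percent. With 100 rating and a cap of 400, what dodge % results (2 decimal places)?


dodge% = 100 / (100 + 400) * 100
= 100 / 500 * 100
= 0.2 * 100
= 20.00%

20.00%


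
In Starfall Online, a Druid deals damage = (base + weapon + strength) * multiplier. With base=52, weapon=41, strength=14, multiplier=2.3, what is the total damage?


Sum base + weapon + str = 52 + 41 + 14 = 107
Multiply by 2.3:
107 * 2.3 = 246.1

246.1 damage


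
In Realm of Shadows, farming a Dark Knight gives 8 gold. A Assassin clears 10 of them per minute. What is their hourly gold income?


Gold per minute = 8 * 10 = 80
Gold per hour = 80 * 60 = 4800

4800 gold/hour


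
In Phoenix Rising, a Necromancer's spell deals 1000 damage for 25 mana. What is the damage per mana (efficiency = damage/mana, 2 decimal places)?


Efficiency = damage / mana
= 1000 / 25
= 40.00

40.00 dmg/mana


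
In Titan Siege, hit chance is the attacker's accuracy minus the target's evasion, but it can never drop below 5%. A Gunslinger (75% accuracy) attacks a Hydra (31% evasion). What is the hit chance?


accuracy - evasion = 75 - 31 = 44
Apply floor: max(44, 5) = 44
Hit chance = 44%

44%


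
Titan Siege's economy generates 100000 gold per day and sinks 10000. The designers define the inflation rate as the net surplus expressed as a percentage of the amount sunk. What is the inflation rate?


Net gold = 100000 - 10000 = 90000
Inflation rate = net / sunk * 100 = 90000 / 10000 * 100
= 9.0 * 100
= 900.00%

900.00%


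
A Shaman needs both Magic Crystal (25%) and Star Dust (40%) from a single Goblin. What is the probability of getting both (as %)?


For independent events, P(both) = P(A) * P(B)
= 25% * 40%
= 1000 / 100 %
= 10.0%

10.0%


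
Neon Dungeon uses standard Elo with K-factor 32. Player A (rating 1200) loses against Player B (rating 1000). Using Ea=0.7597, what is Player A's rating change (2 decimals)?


Elo update: delta = K * (S - Ea), where S = 0 (loses)
S - Ea = 0 - 0.7597 = -0.7597
Rating change = 32 * -0.7597
= -24.31

-24.31 rating points


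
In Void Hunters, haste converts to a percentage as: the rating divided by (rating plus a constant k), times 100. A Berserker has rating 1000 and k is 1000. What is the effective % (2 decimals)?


effective% = rating / (rating + k) * 100
= 1000 / (1000 + 1000) * 100
= 1000 / 2000 * 100
= 0.5 * 100
= 50.00%

50.00%


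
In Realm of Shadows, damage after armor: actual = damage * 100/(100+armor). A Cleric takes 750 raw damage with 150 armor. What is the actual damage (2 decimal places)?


actual = 750 * 100 / (100 + 150)
= 750 * 100 / 250
= 75000 / 250
= 300.00

300.00 damage


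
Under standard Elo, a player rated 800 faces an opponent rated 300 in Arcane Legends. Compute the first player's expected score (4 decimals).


Elo expected score: Ea = 1/(1 + 10^((Rb-Ra)/400))
Rb - Ra = 300 - 800 = -500
(Rb-Ra)/400 = -500/400 = -1.25
10^-1.25 = 0.056234
Ea = 1/(1 + 0.056234) = 1/1.056234 = 0.9468

0.9468


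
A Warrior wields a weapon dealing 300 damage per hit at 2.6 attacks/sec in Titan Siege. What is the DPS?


DPS = damage * attack_speed
= 300 * 2.6
= 780.0

780.0 DPS


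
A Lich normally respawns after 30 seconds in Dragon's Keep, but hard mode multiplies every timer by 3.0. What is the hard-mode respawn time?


Respawn time = base * multiplier
= 30 * 3.0
= 90.0 seconds

90.0 seconds


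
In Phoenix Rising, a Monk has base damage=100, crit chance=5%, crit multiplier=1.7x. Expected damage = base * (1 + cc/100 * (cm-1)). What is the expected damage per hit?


E[dmg] = base * (1 + crit_chance * (crit_mult - 1))
cc as decimal = 5/100 = 0.05
cm - 1 = 1.7 - 1 = 0.7
Bonus factor = 0.05 * 0.7 = 0.035
Total multiplier = 1 + 0.035 = 1.035
Expected damage = 100 * 1.035 = 103.50

103.50 damage


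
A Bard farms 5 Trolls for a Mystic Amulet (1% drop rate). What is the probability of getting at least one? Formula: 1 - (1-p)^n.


P(at least one) = 1 - P(none) = 1 - (1-p)^n
p = 1/100 = 0.01
1 - p = 0.99
(1 - p)^5 = 0.99^5 = 0.950990
P(at least one) = 1 - 0.950990 = 0.0490

0.0490


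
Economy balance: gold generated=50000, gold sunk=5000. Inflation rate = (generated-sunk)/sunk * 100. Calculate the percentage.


Net gold = 50000 - 5000 = 45000
Inflation rate = net / sunk * 100 = 45000 / 5000 * 100
= 9.0 * 100
= 900.00%

900.00%


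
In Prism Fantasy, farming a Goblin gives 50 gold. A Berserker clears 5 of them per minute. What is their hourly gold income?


Gold per minute = 50 * 5 = 250
Gold per hour = 250 * 60 = 15000

15000 gold/hour


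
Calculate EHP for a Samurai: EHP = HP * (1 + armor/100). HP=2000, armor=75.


EHP = 2000 * (1 + 75/100)
= 2000 * (1 + 0.75)
= 2000 * 1.75
= 3500.0

3500.0 EHP
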